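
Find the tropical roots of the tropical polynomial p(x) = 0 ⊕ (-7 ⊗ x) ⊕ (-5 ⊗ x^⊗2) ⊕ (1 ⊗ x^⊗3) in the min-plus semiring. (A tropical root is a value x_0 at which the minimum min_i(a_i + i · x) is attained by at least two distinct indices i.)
Roots: {-6, -2, 7}

Each tropical root is a break point of the lower envelope of the lines y = a_i + i · x (there are 4 lines, with slopes 0, 1, ..., 3). Only the lines that attain the minimum somewhere contribute to roots; other lines are dominated. Here the surviving (envelope) indices are i = 3, i = 2, i = 1, i = 0.
Intersections between consecutive envelope lines give the roots: for adjacent envelope indices i < j the intersection is x = (a_i − a_j) / (j − i). Reading off the sorted break points: {-6, -2, 7}.
Verification: at each break x_0, at least two indices attain the minimum of min_i(a_i + i · x_0).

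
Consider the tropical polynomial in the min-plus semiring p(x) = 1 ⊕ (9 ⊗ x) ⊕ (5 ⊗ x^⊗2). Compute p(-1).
p(-1) = 1

A tropical monomial a ⊗ x^⊗i evaluates to a + i · x. Evaluating each term at x = -1:
  Term 0 contributes 1 + 0 · -1 = 1
  Term 1 contributes 9 + 1 · -1 = 8
  Term 2 contributes 5 + 2 · -1 = 3
p(-1) = ⊕ of these = min[1, 8, 3] = 1.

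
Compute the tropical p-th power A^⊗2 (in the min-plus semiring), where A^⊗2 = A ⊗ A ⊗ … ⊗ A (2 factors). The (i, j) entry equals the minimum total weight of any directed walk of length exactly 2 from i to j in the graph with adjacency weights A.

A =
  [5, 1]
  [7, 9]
A^⊗2 =
  [8, 6]
  [12, 8]

Each entry (A^⊗2)_ij equals the minimum over all length-2 walks i = v_0 → v_1 → … → v_2 = j of Σ_t A[v_t][v_{t+1}]. For example, for (i, j) = (0, 1) we minimise over 2 possible intermediate vertex sequences; the minimum is 6, attained along the walk 0 → 0 → 1.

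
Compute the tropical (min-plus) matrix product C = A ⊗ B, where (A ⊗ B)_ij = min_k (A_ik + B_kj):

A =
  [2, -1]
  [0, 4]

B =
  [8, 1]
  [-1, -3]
A ⊗ B =
  [-2, -4]
  [3, 1]

Apply the min-plus product entry-by-entry:
  C[0][0] = min over k of (A[0][0] + B[0][0] = 2 + 8 = 10, A[0][1] + B[1][0] = -1 + -1 = -2) = -2 (attained at k = 1)
  C[0][1] = min over k of (A[0][0] + B[0][1] = 2 + 1 = 3, A[0][1] + B[1][1] = -1 + -3 = -4) = -4 (attained at k = 1)
  C[1][0] = min over k of (A[1][0] + B[0][0] = 0 + 8 = 8, A[1][1] + B[1][0] = 4 + -1 = 3) = 3 (attained at k = 1)
  C[1][1] = min over k of (A[1][0] + B[0][1] = 0 + 1 = 1, A[1][1] + B[1][1] = 4 + -3 = 1) = 1 (attained at k = 0)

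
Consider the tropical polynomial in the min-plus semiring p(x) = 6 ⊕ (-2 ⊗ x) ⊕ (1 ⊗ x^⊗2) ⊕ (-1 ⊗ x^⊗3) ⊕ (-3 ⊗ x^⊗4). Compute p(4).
p(4) = 2

A tropical monomial a ⊗ x^⊗i evaluates to a + i · x. Evaluating each term at x = 4:
  Term 0 contributes 6 + 0 · 4 = 6
  Term 1 contributes -2 + 1 · 4 = 2
  Term 2 contributes 1 + 2 · 4 = 9
  Term 3 contributes -1 + 3 · 4 = 11
  Term 4 contributes -3 + 4 · 4 = 13
p(4) = ⊕ of these = min[6, 2, 9, 11, 13] = 2.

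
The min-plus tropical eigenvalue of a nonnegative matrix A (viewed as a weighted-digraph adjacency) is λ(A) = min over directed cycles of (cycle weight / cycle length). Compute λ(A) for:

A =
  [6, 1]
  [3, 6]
λ(A) = 2

Enumerate directed cycles and compute their means (weight / length). Sample:
  cycle 0 → 0: weight = 6, length = 1, mean = 6/1 ≈ 6.000
  cycle 1 → 1: weight = 6, length = 1, mean = 6/1 ≈ 6.000
  cycle 0 → 1 → 0: weight = 4, length = 2, mean = 4/2 ≈ 2.000
  cycle 1 → 0 → 1: weight = 4, length = 2, mean = 4/2 ≈ 2.000
Minimum mean = 2.000, attained e.g. along the cycle 0 → 1 → 0 with weight 4 and length 2. So λ(A) = 4/2 = 2.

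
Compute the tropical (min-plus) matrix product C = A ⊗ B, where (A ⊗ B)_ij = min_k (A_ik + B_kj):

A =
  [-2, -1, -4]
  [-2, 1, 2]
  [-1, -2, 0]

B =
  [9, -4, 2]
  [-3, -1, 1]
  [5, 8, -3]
A ⊗ B =
  [-4, -6, -7]
  [-2, -6, -1]
  [-5, -5, -3]

Apply the min-plus product entry-by-entry:
  C[0][0] = min over k of (A[0][0] + B[0][0] = -2 + 9 = 7, A[0][1] + B[1][0] = -1 + -3 = -4, A[0][2] + B[2][0] = -4 + 5 = 1) = -4 (attained at k = 1)
  C[0][1] = min over k of (A[0][0] + B[0][1] = -2 + -4 = -6, A[0][1] + B[1][1] = -1 + -1 = -2, A[0][2] + B[2][1] = -4 + 8 = 4) = -6 (attained at k = 0)
  C[0][2] = min over k of (A[0][0] + B[0][2] = -2 + 2 = 0, A[0][1] + B[1][2] = -1 + 1 = 0, A[0][2] + B[2][2] = -4 + -3 = -7) = -7 (attained at k = 2)
  C[1][0] = min over k of (A[1][0] + B[0][0] = -2 + 9 = 7, A[1][1] + B[1][0] = 1 + -3 = -2, A[1][2] + B[2][0] = 2 + 5 = 7) = -2 (attained at k = 1)
  C[1][1] = min over k of (A[1][0] + B[0][1] = -2 + -4 = -6, A[1][1] + B[1][1] = 1 + -1 = 0, A[1][2] + B[2][1] = 2 + 8 = 10) = -6 (attained at k = 0)
  C[1][2] = min over k of (A[1][0] + B[0][2] = -2 + 2 = 0, A[1][1] + B[1][2] = 1 + 1 = 2, A[1][2] + B[2][2] = 2 + -3 = -1) = -1 (attained at k = 2)
  C[2][0] = min over k of (A[2][0] + B[0][0] = -1 + 9 = 8, A[2][1] + B[1][0] = -2 + -3 = -5, A[2][2] + B[2][0] = 0 + 5 = 5) = -5 (attained at k = 1)
  C[2][1] = min over k of (A[2][0] + B[0][1] = -1 + -4 = -5, A[2][1] + B[1][1] = -2 + -1 = -3, A[2][2] + B[2][1] = 0 + 8 = 8) = -5 (attained at k = 0)
  C[2][2] = min over k of (A[2][0] + B[0][2] = -1 + 2 = 1, A[2][1] + B[1][2] = -2 + 1 = -1, A[2][2] + B[2][2] = 0 + -3 = -3) = -3 (attained at k = 2)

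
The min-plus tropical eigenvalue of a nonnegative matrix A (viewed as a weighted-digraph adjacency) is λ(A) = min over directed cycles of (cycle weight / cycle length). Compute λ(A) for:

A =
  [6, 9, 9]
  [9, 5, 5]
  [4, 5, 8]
λ(A) = 5

Enumerate directed cycles and compute their means (weight / length). Sample:
  cycle 0 → 0: weight = 6, length = 1, mean = 6/1 ≈ 6.000
  cycle 1 → 1: weight = 5, length = 1, mean = 5/1 ≈ 5.000
  cycle 2 → 2: weight = 8, length = 1, mean = 8/1 ≈ 8.000
  cycle 0 → 1 → 0: weight = 18, length = 2, mean = 18/2 ≈ 9.000
  cycle 0 → 2 → 0: weight = 13, length = 2, mean = 13/2 ≈ 6.500
  cycle 1 → 0 → 1: weight = 18, length = 2, mean = 18/2 ≈ 9.000
Minimum mean = 5.000, attained e.g. along the cycle 1 → 1 with weight 5 and length 1. So λ(A) = 5/1 = 5.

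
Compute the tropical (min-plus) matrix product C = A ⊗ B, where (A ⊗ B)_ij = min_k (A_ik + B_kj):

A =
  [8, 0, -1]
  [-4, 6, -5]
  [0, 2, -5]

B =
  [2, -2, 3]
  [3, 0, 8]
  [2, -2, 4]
A ⊗ B =
  [1, -3, 3]
  [-3, -7, -1]
  [-3, -7, -1]

Apply the min-plus product entry-by-entry:
  C[0][0] = min over k of (A[0][0] + B[0][0] = 8 + 2 = 10, A[0][1] + B[1][0] = 0 + 3 = 3, A[0][2] + B[2][0] = -1 + 2 = 1) = 1 (attained at k = 2)
  C[0][1] = min over k of (A[0][0] + B[0][1] = 8 + -2 = 6, A[0][1] + B[1][1] = 0 + 0 = 0, A[0][2] + B[2][1] = -1 + -2 = -3) = -3 (attained at k = 2)
  C[0][2] = min over k of (A[0][0] + B[0][2] = 8 + 3 = 11, A[0][1] + B[1][2] = 0 + 8 = 8, A[0][2] + B[2][2] = -1 + 4 = 3) = 3 (attained at k = 2)
  C[1][0] = min over k of (A[1][0] + B[0][0] = -4 + 2 = -2, A[1][1] + B[1][0] = 6 + 3 = 9, A[1][2] + B[2][0] = -5 + 2 = -3) = -3 (attained at k = 2)
  C[1][1] = min over k of (A[1][0] + B[0][1] = -4 + -2 = -6, A[1][1] + B[1][1] = 6 + 0 = 6, A[1][2] + B[2][1] = -5 + -2 = -7) = -7 (attained at k = 2)
  C[1][2] = min over k of (A[1][0] + B[0][2] = -4 + 3 = -1, A[1][1] + B[1][2] = 6 + 8 = 14, A[1][2] + B[2][2] = -5 + 4 = -1) = -1 (attained at k = 0)
  C[2][0] = min over k of (A[2][0] + B[0][0] = 0 + 2 = 2, A[2][1] + B[1][0] = 2 + 3 = 5, A[2][2] + B[2][0] = -5 + 2 = -3) = -3 (attained at k = 2)
  C[2][1] = min over k of (A[2][0] + B[0][1] = 0 + -2 = -2, A[2][1] + B[1][1] = 2 + 0 = 2, A[2][2] + B[2][1] = -5 + -2 = -7) = -7 (attained at k = 2)
  C[2][2] = min over k of (A[2][0] + B[0][2] = 0 + 3 = 3, A[2][1] + B[1][2] = 2 + 8 = 10, A[2][2] + B[2][2] = -5 + 4 = -1) = -1 (attained at k = 2)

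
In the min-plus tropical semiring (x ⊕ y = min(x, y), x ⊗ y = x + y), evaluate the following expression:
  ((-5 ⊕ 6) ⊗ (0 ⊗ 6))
((-5 ⊕ 6) ⊗ (0 ⊗ 6)) = 1

Expand innermost to outermost. Recall ⊕ takes the minimum of its arguments and ⊗ takes their sum. Working out the expression ((-5 ⊕ 6) ⊗ (0 ⊗ 6)) gives 1.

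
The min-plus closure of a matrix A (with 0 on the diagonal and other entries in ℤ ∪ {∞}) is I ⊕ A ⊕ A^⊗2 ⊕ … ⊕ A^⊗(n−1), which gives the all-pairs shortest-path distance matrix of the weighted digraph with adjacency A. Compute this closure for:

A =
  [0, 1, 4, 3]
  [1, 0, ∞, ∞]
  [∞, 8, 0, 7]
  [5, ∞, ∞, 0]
Closure =
  [0, 1, 4, 3]
  [1, 0, 5, 4]
  [9, 8, 0, 7]
  [5, 6, 9, 0]

This is the Floyd-Warshall all-pairs shortest-path computation. For each intermediate vertex k = 0, 1, …, 3, update dist[i][j] ← min(dist[i][j], dist[i][k] + dist[k][j]). The final matrix gives, for each (i, j), the minimum total weight of any directed path from i to j (possibly empty when i = j).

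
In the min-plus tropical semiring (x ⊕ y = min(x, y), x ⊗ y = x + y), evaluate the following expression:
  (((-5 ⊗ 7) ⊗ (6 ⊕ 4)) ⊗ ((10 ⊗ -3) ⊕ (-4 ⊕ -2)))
(((-5 ⊗ 7) ⊗ (6 ⊕ 4)) ⊗ ((10 ⊗ -3) ⊕ (-4 ⊕ -2))) = 2

Expand innermost to outermost. Recall ⊕ takes the minimum of its arguments and ⊗ takes their sum. Working out the expression (((-5 ⊗ 7) ⊗ (6 ⊕ 4)) ⊗ ((10 ⊗ -3) ⊕ (-4 ⊕ -2))) gives 2.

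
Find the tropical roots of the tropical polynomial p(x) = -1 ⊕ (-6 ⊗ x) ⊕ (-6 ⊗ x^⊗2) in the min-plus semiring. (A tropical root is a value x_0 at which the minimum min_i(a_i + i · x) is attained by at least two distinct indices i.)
Roots: {0, 5}

Each tropical root is a break point of the lower envelope of the lines y = a_i + i · x (there are 3 lines, with slopes 0, 1, ..., 2). Only the lines that attain the minimum somewhere contribute to roots; other lines are dominated. Here the surviving (envelope) indices are i = 2, i = 1, i = 0.
Intersections between consecutive envelope lines give the roots: for adjacent envelope indices i < j the intersection is x = (a_i − a_j) / (j − i). Reading off the sorted break points: {0, 5}.
Verification: at each break x_0, at least two indices attain the minimum of min_i(a_i + i · x_0).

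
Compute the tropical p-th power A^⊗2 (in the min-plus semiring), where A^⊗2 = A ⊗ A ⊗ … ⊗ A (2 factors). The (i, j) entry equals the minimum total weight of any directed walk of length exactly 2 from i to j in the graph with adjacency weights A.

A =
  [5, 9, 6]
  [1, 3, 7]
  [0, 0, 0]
A^⊗2 =
  [6, 6, 6]
  [4, 6, 7]
  [0, 0, 0]

Each entry (A^⊗2)_ij equals the minimum over all length-2 walks i = v_0 → v_1 → … → v_2 = j of Σ_t A[v_t][v_{t+1}]. For example, for (i, j) = (0, 2) we minimise over 3 possible intermediate vertex sequences; the minimum is 6, attained along the walk 0 → 2 → 2.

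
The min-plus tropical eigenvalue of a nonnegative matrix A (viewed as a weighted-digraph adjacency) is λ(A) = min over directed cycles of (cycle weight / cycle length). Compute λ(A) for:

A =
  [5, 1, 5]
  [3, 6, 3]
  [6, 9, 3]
λ(A) = 2

Enumerate directed cycles and compute their means (weight / length). Sample:
  cycle 0 → 0: weight = 5, length = 1, mean = 5/1 ≈ 5.000
  cycle 1 → 1: weight = 6, length = 1, mean = 6/1 ≈ 6.000
  cycle 2 → 2: weight = 3, length = 1, mean = 3/1 ≈ 3.000
  cycle 0 → 1 → 0: weight = 4, length = 2, mean = 4/2 ≈ 2.000
  cycle 0 → 2 → 0: weight = 11, length = 2, mean = 11/2 ≈ 5.500
  cycle 1 → 0 → 1: weight = 4, length = 2, mean = 4/2 ≈ 2.000
Minimum mean = 2.000, attained e.g. along the cycle 0 → 1 → 0 with weight 4 and length 2. So λ(A) = 4/2 = 2.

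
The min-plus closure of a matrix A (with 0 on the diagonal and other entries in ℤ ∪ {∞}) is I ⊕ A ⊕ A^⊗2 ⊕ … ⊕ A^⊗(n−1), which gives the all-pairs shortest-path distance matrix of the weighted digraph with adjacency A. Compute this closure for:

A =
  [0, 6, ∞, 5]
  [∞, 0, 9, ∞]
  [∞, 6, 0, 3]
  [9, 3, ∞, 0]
Closure =
  [0, 6, 15, 5]
  [21, 0, 9, 12]
  [12, 6, 0, 3]
  [9, 3, 12, 0]

This is the Floyd-Warshall all-pairs shortest-path computation. For each intermediate vertex k = 0, 1, …, 3, update dist[i][j] ← min(dist[i][j], dist[i][k] + dist[k][j]). The final matrix gives, for each (i, j), the minimum total weight of any directed path from i to j (possibly empty when i = j).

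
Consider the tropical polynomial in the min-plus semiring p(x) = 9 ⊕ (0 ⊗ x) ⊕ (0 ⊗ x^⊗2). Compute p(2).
p(2) = 2

A tropical monomial a ⊗ x^⊗i evaluates to a + i · x. Evaluating each term at x = 2:
  Term 0 contributes 9 + 0 · 2 = 9
  Term 1 contributes 0 + 1 · 2 = 2
  Term 2 contributes 0 + 2 · 2 = 4
p(2) = ⊕ of these = min[9, 2, 4] = 2.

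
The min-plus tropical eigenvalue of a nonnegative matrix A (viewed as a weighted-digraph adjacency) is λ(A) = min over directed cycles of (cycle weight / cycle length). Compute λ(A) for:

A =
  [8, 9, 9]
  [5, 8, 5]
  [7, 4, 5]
λ(A) = 9/2

Enumerate directed cycles and compute their means (weight / length). Sample:
  cycle 0 → 0: weight = 8, length = 1, mean = 8/1 ≈ 8.000
  cycle 1 → 1: weight = 8, length = 1, mean = 8/1 ≈ 8.000
  cycle 2 → 2: weight = 5, length = 1, mean = 5/1 ≈ 5.000
  cycle 0 → 1 → 0: weight = 14, length = 2, mean = 14/2 ≈ 7.000
  cycle 0 → 2 → 0: weight = 16, length = 2, mean = 16/2 ≈ 8.000
  cycle 1 → 0 → 1: weight = 14, length = 2, mean = 14/2 ≈ 7.000
Minimum mean = 4.500, attained e.g. along the cycle 1 → 2 → 1 with weight 9 and length 2. So λ(A) = 9/2 = 9/2.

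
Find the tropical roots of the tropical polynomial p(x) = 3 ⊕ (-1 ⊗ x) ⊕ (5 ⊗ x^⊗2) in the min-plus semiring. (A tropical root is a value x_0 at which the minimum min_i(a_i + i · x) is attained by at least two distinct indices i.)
Roots: {-6, 4}

Each tropical root is a break point of the lower envelope of the lines y = a_i + i · x (there are 3 lines, with slopes 0, 1, ..., 2). Only the lines that attain the minimum somewhere contribute to roots; other lines are dominated. Here the surviving (envelope) indices are i = 2, i = 1, i = 0.
Intersections between consecutive envelope lines give the roots: for adjacent envelope indices i < j the intersection is x = (a_i − a_j) / (j − i). Reading off the sorted break points: {-6, 4}.
Verification: at each break x_0, at least two indices attain the minimum of min_i(a_i + i · x_0).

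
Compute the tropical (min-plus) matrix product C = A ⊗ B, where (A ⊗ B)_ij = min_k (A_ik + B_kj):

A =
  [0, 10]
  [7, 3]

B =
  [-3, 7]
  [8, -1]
A ⊗ B =
  [-3, 7]
  [4, 2]

Apply the min-plus product entry-by-entry:
  C[0][0] = min over k of (A[0][0] + B[0][0] = 0 + -3 = -3, A[0][1] + B[1][0] = 10 + 8 = 18) = -3 (attained at k = 0)
  C[0][1] = min over k of (A[0][0] + B[0][1] = 0 + 7 = 7, A[0][1] + B[1][1] = 10 + -1 = 9) = 7 (attained at k = 0)
  C[1][0] = min over k of (A[1][0] + B[0][0] = 7 + -3 = 4, A[1][1] + B[1][0] = 3 + 8 = 11) = 4 (attained at k = 0)
  C[1][1] = min over k of (A[1][0] + B[0][1] = 7 + 7 = 14, A[1][1] + B[1][1] = 3 + -1 = 2) = 2 (attained at k = 1)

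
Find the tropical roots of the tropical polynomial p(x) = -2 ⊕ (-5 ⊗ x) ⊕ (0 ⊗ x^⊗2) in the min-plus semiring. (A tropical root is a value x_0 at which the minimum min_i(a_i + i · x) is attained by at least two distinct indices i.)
Roots: {-5, 3}

Each tropical root is a break point of the lower envelope of the lines y = a_i + i · x (there are 3 lines, with slopes 0, 1, ..., 2). Only the lines that attain the minimum somewhere contribute to roots; other lines are dominated. Here the surviving (envelope) indices are i = 2, i = 1, i = 0.
Intersections between consecutive envelope lines give the roots: for adjacent envelope indices i < j the intersection is x = (a_i − a_j) / (j − i). Reading off the sorted break points: {-5, 3}.
Verification: at each break x_0, at least two indices attain the minimum of min_i(a_i + i · x_0).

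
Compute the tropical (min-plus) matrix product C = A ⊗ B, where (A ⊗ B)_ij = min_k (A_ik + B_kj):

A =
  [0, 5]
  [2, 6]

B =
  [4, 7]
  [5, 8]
A ⊗ B =
  [4, 7]
  [6, 9]

Apply the min-plus product entry-by-entry:
  C[0][0] = min over k of (A[0][0] + B[0][0] = 0 + 4 = 4, A[0][1] + B[1][0] = 5 + 5 = 10) = 4 (attained at k = 0)
  C[0][1] = min over k of (A[0][0] + B[0][1] = 0 + 7 = 7, A[0][1] + B[1][1] = 5 + 8 = 13) = 7 (attained at k = 0)
  C[1][0] = min over k of (A[1][0] + B[0][0] = 2 + 4 = 6, A[1][1] + B[1][0] = 6 + 5 = 11) = 6 (attained at k = 0)
  C[1][1] = min over k of (A[1][0] + B[0][1] = 2 + 7 = 9, A[1][1] + B[1][1] = 6 + 8 = 14) = 9 (attained at k = 0)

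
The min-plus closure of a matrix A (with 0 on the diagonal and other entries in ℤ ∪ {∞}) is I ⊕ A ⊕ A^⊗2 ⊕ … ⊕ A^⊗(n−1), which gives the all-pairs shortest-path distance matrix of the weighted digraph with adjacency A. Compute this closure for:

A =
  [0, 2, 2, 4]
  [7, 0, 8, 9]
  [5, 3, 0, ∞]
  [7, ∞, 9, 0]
Closure =
  [0, 2, 2, 4]
  [7, 0, 8, 9]
  [5, 3, 0, 9]
  [7, 9, 9, 0]

This is the Floyd-Warshall all-pairs shortest-path computation. For each intermediate vertex k = 0, 1, …, 3, update dist[i][j] ← min(dist[i][j], dist[i][k] + dist[k][j]). The final matrix gives, for each (i, j), the minimum total weight of any directed path from i to j (possibly empty when i = j).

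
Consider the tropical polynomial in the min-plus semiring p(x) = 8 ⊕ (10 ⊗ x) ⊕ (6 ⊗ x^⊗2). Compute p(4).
p(4) = 8

A tropical monomial a ⊗ x^⊗i evaluates to a + i · x. Evaluating each term at x = 4:
  Term 0 contributes 8 + 0 · 4 = 8
  Term 1 contributes 10 + 1 · 4 = 14
  Term 2 contributes 6 + 2 · 4 = 14
p(4) = ⊕ of these = min[8, 14, 14] = 8.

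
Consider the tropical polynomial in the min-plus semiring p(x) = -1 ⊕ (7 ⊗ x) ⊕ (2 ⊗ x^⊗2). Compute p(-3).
p(-3) = -4

A tropical monomial a ⊗ x^⊗i evaluates to a + i · x. Evaluating each term at x = -3:
  Term 0 contributes -1 + 0 · -3 = -1
  Term 1 contributes 7 + 1 · -3 = 4
  Term 2 contributes 2 + 2 · -3 = -4
p(-3) = ⊕ of these = min[-1, 4, -4] = -4.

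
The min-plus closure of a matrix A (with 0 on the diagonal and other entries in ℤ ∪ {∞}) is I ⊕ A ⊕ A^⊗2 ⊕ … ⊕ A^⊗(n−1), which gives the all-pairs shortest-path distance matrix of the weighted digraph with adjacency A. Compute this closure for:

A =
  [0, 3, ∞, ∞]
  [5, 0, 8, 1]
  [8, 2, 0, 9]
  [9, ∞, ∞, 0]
Closure =
  [0, 3, 11, 4]
  [5, 0, 8, 1]
  [7, 2, 0, 3]
  [9, 12, 20, 0]

This is the Floyd-Warshall all-pairs shortest-path computation. For each intermediate vertex k = 0, 1, …, 3, update dist[i][j] ← min(dist[i][j], dist[i][k] + dist[k][j]). The final matrix gives, for each (i, j), the minimum total weight of any directed path from i to j (possibly empty when i = j).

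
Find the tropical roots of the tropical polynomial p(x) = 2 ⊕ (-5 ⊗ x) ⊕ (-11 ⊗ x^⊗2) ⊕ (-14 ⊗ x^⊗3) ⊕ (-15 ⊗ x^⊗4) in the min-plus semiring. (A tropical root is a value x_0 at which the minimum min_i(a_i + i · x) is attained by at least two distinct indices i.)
Roots: {1, 3, 6, 7}

Each tropical root is a break point of the lower envelope of the lines y = a_i + i · x (there are 5 lines, with slopes 0, 1, ..., 4). Only the lines that attain the minimum somewhere contribute to roots; other lines are dominated. Here the surviving (envelope) indices are i = 4, i = 3, i = 2, i = 1, i = 0.
Intersections between consecutive envelope lines give the roots: for adjacent envelope indices i < j the intersection is x = (a_i − a_j) / (j − i). Reading off the sorted break points: {1, 3, 6, 7}.
Verification: at each break x_0, at least two indices attain the minimum of min_i(a_i + i · x_0).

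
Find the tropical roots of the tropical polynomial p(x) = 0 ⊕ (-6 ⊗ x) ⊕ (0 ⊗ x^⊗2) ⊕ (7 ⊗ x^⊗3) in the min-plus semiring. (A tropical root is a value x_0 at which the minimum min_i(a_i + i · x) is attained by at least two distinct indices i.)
Roots: {-7, -6, 6}

Each tropical root is a break point of the lower envelope of the lines y = a_i + i · x (there are 4 lines, with slopes 0, 1, ..., 3). Only the lines that attain the minimum somewhere contribute to roots; other lines are dominated. Here the surviving (envelope) indices are i = 3, i = 2, i = 1, i = 0.
Intersections between consecutive envelope lines give the roots: for adjacent envelope indices i < j the intersection is x = (a_i − a_j) / (j − i). Reading off the sorted break points: {-7, -6, 6}.
Verification: at each break x_0, at least two indices attain the minimum of min_i(a_i + i · x_0).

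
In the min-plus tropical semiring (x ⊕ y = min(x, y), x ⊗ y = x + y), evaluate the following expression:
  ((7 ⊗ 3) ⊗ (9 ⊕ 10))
((7 ⊗ 3) ⊗ (9 ⊕ 10)) = 19

Expand innermost to outermost. Recall ⊕ takes the minimum of its arguments and ⊗ takes their sum. Working out the expression ((7 ⊗ 3) ⊗ (9 ⊕ 10)) gives 19.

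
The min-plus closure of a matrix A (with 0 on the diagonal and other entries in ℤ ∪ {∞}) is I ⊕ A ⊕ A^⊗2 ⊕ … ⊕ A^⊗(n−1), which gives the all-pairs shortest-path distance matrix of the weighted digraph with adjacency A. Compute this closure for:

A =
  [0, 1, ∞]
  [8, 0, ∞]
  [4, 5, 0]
Closure =
  [0, 1, ∞]
  [8, 0, ∞]
  [4, 5, 0]

This is the Floyd-Warshall all-pairs shortest-path computation. For each intermediate vertex k = 0, 1, …, 2, update dist[i][j] ← min(dist[i][j], dist[i][k] + dist[k][j]). The final matrix gives, for each (i, j), the minimum total weight of any directed path from i to j (possibly empty when i = j).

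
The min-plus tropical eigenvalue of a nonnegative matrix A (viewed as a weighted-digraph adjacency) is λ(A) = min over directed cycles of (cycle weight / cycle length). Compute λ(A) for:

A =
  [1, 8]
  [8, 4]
λ(A) = 1

Enumerate directed cycles and compute their means (weight / length). Sample:
  cycle 0 → 0: weight = 1, length = 1, mean = 1/1 ≈ 1.000
  cycle 1 → 1: weight = 4, length = 1, mean = 4/1 ≈ 4.000
  cycle 0 → 1 → 0: weight = 16, length = 2, mean = 16/2 ≈ 8.000
  cycle 1 → 0 → 1: weight = 16, length = 2, mean = 16/2 ≈ 8.000
Minimum mean = 1.000, attained e.g. along the cycle 0 → 0 with weight 1 and length 1. So λ(A) = 1/1 = 1.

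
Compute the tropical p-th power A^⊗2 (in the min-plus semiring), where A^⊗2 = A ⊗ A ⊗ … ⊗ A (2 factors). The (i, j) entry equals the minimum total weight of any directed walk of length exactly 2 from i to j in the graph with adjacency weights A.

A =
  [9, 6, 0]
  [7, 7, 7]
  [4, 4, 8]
A^⊗2 =
  [4, 4, 8]
  [11, 11, 7]
  [11, 10, 4]

Each entry (A^⊗2)_ij equals the minimum over all length-2 walks i = v_0 → v_1 → … → v_2 = j of Σ_t A[v_t][v_{t+1}]. For example, for (i, j) = (0, 2) we minimise over 3 possible intermediate vertex sequences; the minimum is 8, attained along the walk 0 → 2 → 2.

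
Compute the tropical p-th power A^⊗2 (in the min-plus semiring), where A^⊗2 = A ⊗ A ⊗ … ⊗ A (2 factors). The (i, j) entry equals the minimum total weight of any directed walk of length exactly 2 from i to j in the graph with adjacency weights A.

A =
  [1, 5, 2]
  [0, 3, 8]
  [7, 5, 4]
A^⊗2 =
  [2, 6, 3]
  [1, 5, 2]
  [5, 8, 8]

Each entry (A^⊗2)_ij equals the minimum over all length-2 walks i = v_0 → v_1 → … → v_2 = j of Σ_t A[v_t][v_{t+1}]. For example, for (i, j) = (0, 2) we minimise over 3 possible intermediate vertex sequences; the minimum is 3, attained along the walk 0 → 0 → 2.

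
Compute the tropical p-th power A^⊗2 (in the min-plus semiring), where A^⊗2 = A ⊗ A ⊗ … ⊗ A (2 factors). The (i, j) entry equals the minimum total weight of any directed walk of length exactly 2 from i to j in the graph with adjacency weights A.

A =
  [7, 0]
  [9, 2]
A^⊗2 =
  [9, 2]
  [11, 4]

Each entry (A^⊗2)_ij equals the minimum over all length-2 walks i = v_0 → v_1 → … → v_2 = j of Σ_t A[v_t][v_{t+1}]. For example, for (i, j) = (0, 1) we minimise over 2 possible intermediate vertex sequences; the minimum is 2, attained along the walk 0 → 1 → 1.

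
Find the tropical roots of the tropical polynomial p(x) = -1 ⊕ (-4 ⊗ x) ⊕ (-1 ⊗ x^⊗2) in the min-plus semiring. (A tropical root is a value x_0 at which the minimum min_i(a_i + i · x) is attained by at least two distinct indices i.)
Roots: {-3, 3}

Each tropical root is a break point of the lower envelope of the lines y = a_i + i · x (there are 3 lines, with slopes 0, 1, ..., 2). Only the lines that attain the minimum somewhere contribute to roots; other lines are dominated. Here the surviving (envelope) indices are i = 2, i = 1, i = 0.
Intersections between consecutive envelope lines give the roots: for adjacent envelope indices i < j the intersection is x = (a_i − a_j) / (j − i). Reading off the sorted break points: {-3, 3}.
Verification: at each break x_0, at least two indices attain the minimum of min_i(a_i + i · x_0).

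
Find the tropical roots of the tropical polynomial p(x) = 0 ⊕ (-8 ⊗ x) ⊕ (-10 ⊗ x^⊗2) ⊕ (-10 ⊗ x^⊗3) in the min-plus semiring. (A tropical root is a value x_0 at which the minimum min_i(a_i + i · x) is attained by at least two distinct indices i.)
Roots: {0, 2, 8}

Each tropical root is a break point of the lower envelope of the lines y = a_i + i · x (there are 4 lines, with slopes 0, 1, ..., 3). Only the lines that attain the minimum somewhere contribute to roots; other lines are dominated. Here the surviving (envelope) indices are i = 3, i = 2, i = 1, i = 0.
Intersections between consecutive envelope lines give the roots: for adjacent envelope indices i < j the intersection is x = (a_i − a_j) / (j − i). Reading off the sorted break points: {0, 2, 8}.
Verification: at each break x_0, at least two indices attain the minimum of min_i(a_i + i · x_0).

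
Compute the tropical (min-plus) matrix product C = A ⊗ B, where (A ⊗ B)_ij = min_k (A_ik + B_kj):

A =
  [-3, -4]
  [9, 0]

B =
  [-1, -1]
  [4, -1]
A ⊗ B =
  [-4, -5]
  [4, -1]

Apply the min-plus product entry-by-entry:
  C[0][0] = min over k of (A[0][0] + B[0][0] = -3 + -1 = -4, A[0][1] + B[1][0] = -4 + 4 = 0) = -4 (attained at k = 0)
  C[0][1] = min over k of (A[0][0] + B[0][1] = -3 + -1 = -4, A[0][1] + B[1][1] = -4 + -1 = -5) = -5 (attained at k = 1)
  C[1][0] = min over k of (A[1][0] + B[0][0] = 9 + -1 = 8, A[1][1] + B[1][0] = 0 + 4 = 4) = 4 (attained at k = 1)
  C[1][1] = min over k of (A[1][0] + B[0][1] = 9 + -1 = 8, A[1][1] + B[1][1] = 0 + -1 = -1) = -1 (attained at k = 1)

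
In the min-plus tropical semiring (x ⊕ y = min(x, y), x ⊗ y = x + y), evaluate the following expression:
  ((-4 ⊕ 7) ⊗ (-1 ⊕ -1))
((-4 ⊕ 7) ⊗ (-1 ⊕ -1)) = -5

Expand innermost to outermost. Recall ⊕ takes the minimum of its arguments and ⊗ takes their sum. Working out the expression ((-4 ⊕ 7) ⊗ (-1 ⊕ -1)) gives -5.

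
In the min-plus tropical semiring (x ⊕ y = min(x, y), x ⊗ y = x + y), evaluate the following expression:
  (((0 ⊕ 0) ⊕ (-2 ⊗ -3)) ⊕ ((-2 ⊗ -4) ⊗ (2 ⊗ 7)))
(((0 ⊕ 0) ⊕ (-2 ⊗ -3)) ⊕ ((-2 ⊗ -4) ⊗ (2 ⊗ 7))) = -5

Expand innermost to outermost. Recall ⊕ takes the minimum of its arguments and ⊗ takes their sum. Working out the expression (((0 ⊕ 0) ⊕ (-2 ⊗ -3)) ⊕ ((-2 ⊗ -4) ⊗ (2 ⊗ 7))) gives -5.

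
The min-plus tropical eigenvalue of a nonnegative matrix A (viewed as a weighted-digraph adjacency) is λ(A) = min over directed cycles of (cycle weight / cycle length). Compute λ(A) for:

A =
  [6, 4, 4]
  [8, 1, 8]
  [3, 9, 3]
λ(A) = 1

Enumerate directed cycles and compute their means (weight / length). Sample:
  cycle 0 → 0: weight = 6, length = 1, mean = 6/1 ≈ 6.000
  cycle 1 → 1: weight = 1, length = 1, mean = 1/1 ≈ 1.000
  cycle 2 → 2: weight = 3, length = 1, mean = 3/1 ≈ 3.000
  cycle 0 → 1 → 0: weight = 12, length = 2, mean = 12/2 ≈ 6.000
  cycle 0 → 2 → 0: weight = 7, length = 2, mean = 7/2 ≈ 3.500
  cycle 1 → 0 → 1: weight = 12, length = 2, mean = 12/2 ≈ 6.000
Minimum mean = 1.000, attained e.g. along the cycle 1 → 1 with weight 1 and length 1. So λ(A) = 1/1 = 1.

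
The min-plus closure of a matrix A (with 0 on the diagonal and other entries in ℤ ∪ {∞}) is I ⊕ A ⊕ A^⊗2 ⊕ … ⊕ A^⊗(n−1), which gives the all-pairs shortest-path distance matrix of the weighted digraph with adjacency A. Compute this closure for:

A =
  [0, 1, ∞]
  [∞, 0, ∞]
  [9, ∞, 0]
Closure =
  [0, 1, ∞]
  [∞, 0, ∞]
  [9, 10, 0]

This is the Floyd-Warshall all-pairs shortest-path computation. For each intermediate vertex k = 0, 1, …, 2, update dist[i][j] ← min(dist[i][j], dist[i][k] + dist[k][j]). The final matrix gives, for each (i, j), the minimum total weight of any directed path from i to j (possibly empty when i = j).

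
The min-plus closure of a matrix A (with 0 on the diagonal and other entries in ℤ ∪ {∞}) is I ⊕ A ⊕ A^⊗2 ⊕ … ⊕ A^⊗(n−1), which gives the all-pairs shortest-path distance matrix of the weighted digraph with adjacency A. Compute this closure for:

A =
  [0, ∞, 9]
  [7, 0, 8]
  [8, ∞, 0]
Closure =
  [0, ∞, 9]
  [7, 0, 8]
  [8, ∞, 0]

This is the Floyd-Warshall all-pairs shortest-path computation. For each intermediate vertex k = 0, 1, …, 2, update dist[i][j] ← min(dist[i][j], dist[i][k] + dist[k][j]). The final matrix gives, for each (i, j), the minimum total weight of any directed path from i to j (possibly empty when i = j).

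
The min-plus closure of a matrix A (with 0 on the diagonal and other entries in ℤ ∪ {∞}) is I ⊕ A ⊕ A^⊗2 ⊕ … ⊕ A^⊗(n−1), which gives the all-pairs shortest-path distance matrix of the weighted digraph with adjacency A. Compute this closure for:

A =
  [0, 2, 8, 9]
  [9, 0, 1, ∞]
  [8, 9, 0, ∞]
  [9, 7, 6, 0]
Closure =
  [0, 2, 3, 9]
  [9, 0, 1, 18]
  [8, 9, 0, 17]
  [9, 7, 6, 0]

This is the Floyd-Warshall all-pairs shortest-path computation. For each intermediate vertex k = 0, 1, …, 3, update dist[i][j] ← min(dist[i][j], dist[i][k] + dist[k][j]). The final matrix gives, for each (i, j), the minimum total weight of any directed path from i to j (possibly empty when i = j).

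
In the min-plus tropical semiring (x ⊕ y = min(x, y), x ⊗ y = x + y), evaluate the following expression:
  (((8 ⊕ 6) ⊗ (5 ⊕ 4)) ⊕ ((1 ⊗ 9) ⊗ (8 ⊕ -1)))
(((8 ⊕ 6) ⊗ (5 ⊕ 4)) ⊕ ((1 ⊗ 9) ⊗ (8 ⊕ -1))) = 9

Expand innermost to outermost. Recall ⊕ takes the minimum of its arguments and ⊗ takes their sum. Working out the expression (((8 ⊕ 6) ⊗ (5 ⊕ 4)) ⊕ ((1 ⊗ 9) ⊗ (8 ⊕ -1))) gives 9.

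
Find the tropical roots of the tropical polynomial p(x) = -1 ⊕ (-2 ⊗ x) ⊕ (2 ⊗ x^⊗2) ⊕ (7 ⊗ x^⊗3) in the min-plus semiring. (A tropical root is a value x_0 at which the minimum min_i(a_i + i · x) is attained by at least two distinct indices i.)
Roots: {-5, -4, 1}

Each tropical root is a break point of the lower envelope of the lines y = a_i + i · x (there are 4 lines, with slopes 0, 1, ..., 3). Only the lines that attain the minimum somewhere contribute to roots; other lines are dominated. Here the surviving (envelope) indices are i = 3, i = 2, i = 1, i = 0.
Intersections between consecutive envelope lines give the roots: for adjacent envelope indices i < j the intersection is x = (a_i − a_j) / (j − i). Reading off the sorted break points: {-5, -4, 1}.
Verification: at each break x_0, at least two indices attain the minimum of min_i(a_i + i · x_0).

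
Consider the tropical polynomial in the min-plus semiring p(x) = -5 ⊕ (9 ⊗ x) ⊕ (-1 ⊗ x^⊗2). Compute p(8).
p(8) = -5

A tropical monomial a ⊗ x^⊗i evaluates to a + i · x. Evaluating each term at x = 8:
  Term 0 contributes -5 + 0 · 8 = -5
  Term 1 contributes 9 + 1 · 8 = 17
  Term 2 contributes -1 + 2 · 8 = 15
p(8) = ⊕ of these = min[-5, 17, 15] = -5.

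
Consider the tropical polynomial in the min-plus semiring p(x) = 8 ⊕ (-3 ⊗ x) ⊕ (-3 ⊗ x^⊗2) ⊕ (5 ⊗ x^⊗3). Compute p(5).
p(5) = 2

A tropical monomial a ⊗ x^⊗i evaluates to a + i · x. Evaluating each term at x = 5:
  Term 0 contributes 8 + 0 · 5 = 8
  Term 1 contributes -3 + 1 · 5 = 2
  Term 2 contributes -3 + 2 · 5 = 7
  Term 3 contributes 5 + 3 · 5 = 20
p(5) = ⊕ of these = min[8, 2, 7, 20] = 2.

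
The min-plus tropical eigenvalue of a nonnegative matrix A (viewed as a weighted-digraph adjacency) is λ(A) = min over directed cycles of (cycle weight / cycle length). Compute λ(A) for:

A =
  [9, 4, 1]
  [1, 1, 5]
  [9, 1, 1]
λ(A) = 1

Enumerate directed cycles and compute their means (weight / length). Sample:
  cycle 0 → 0: weight = 9, length = 1, mean = 9/1 ≈ 9.000
  cycle 1 → 1: weight = 1, length = 1, mean = 1/1 ≈ 1.000
  cycle 2 → 2: weight = 1, length = 1, mean = 1/1 ≈ 1.000
  cycle 0 → 1 → 0: weight = 5, length = 2, mean = 5/2 ≈ 2.500
  cycle 0 → 2 → 0: weight = 10, length = 2, mean = 10/2 ≈ 5.000
  cycle 1 → 0 → 1: weight = 5, length = 2, mean = 5/2 ≈ 2.500
Minimum mean = 1.000, attained e.g. along the cycle 1 → 1 with weight 1 and length 1. So λ(A) = 1/1 = 1.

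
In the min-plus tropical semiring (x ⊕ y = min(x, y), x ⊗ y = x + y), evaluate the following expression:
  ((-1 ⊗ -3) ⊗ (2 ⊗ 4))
((-1 ⊗ -3) ⊗ (2 ⊗ 4)) = 2

Expand innermost to outermost. Recall ⊕ takes the minimum of its arguments and ⊗ takes their sum. Working out the expression ((-1 ⊗ -3) ⊗ (2 ⊗ 4)) gives 2.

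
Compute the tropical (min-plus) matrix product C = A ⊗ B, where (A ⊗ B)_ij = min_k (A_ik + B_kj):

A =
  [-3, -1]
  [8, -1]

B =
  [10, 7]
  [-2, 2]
A ⊗ B =
  [-3, 1]
  [-3, 1]

Apply the min-plus product entry-by-entry:
  C[0][0] = min over k of (A[0][0] + B[0][0] = -3 + 10 = 7, A[0][1] + B[1][0] = -1 + -2 = -3) = -3 (attained at k = 1)
  C[0][1] = min over k of (A[0][0] + B[0][1] = -3 + 7 = 4, A[0][1] + B[1][1] = -1 + 2 = 1) = 1 (attained at k = 1)
  C[1][0] = min over k of (A[1][0] + B[0][0] = 8 + 10 = 18, A[1][1] + B[1][0] = -1 + -2 = -3) = -3 (attained at k = 1)
  C[1][1] = min over k of (A[1][0] + B[0][1] = 8 + 7 = 15, A[1][1] + B[1][1] = -1 + 2 = 1) = 1 (attained at k = 1)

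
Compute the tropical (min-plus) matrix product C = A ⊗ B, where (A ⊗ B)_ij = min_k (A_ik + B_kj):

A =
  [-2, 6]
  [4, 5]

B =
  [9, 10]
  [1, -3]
A ⊗ B =
  [7, 3]
  [6, 2]

Apply the min-plus product entry-by-entry:
  C[0][0] = min over k of (A[0][0] + B[0][0] = -2 + 9 = 7, A[0][1] + B[1][0] = 6 + 1 = 7) = 7 (attained at k = 0)
  C[0][1] = min over k of (A[0][0] + B[0][1] = -2 + 10 = 8, A[0][1] + B[1][1] = 6 + -3 = 3) = 3 (attained at k = 1)
  C[1][0] = min over k of (A[1][0] + B[0][0] = 4 + 9 = 13, A[1][1] + B[1][0] = 5 + 1 = 6) = 6 (attained at k = 1)
  C[1][1] = min over k of (A[1][0] + B[0][1] = 4 + 10 = 14, A[1][1] + B[1][1] = 5 + -3 = 2) = 2 (attained at k = 1)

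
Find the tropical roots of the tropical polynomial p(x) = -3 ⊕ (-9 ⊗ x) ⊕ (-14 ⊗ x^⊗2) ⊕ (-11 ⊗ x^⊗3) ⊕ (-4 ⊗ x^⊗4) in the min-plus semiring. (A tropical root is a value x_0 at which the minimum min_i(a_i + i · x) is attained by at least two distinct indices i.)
Roots: {-7, -3, 5, 6}

Each tropical root is a break point of the lower envelope of the lines y = a_i + i · x (there are 5 lines, with slopes 0, 1, ..., 4). Only the lines that attain the minimum somewhere contribute to roots; other lines are dominated. Here the surviving (envelope) indices are i = 4, i = 3, i = 2, i = 1, i = 0.
Intersections between consecutive envelope lines give the roots: for adjacent envelope indices i < j the intersection is x = (a_i − a_j) / (j − i). Reading off the sorted break points: {-7, -3, 5, 6}.
Verification: at each break x_0, at least two indices attain the minimum of min_i(a_i + i · x_0).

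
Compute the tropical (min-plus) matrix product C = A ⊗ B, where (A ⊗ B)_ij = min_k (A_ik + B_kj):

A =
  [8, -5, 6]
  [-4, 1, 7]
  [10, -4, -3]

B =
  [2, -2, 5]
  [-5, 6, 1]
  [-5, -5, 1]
A ⊗ B =
  [-10, 1, -4]
  [-4, -6, 1]
  [-9, -8, -3]

Apply the min-plus product entry-by-entry:
  C[0][0] = min over k of (A[0][0] + B[0][0] = 8 + 2 = 10, A[0][1] + B[1][0] = -5 + -5 = -10, A[0][2] + B[2][0] = 6 + -5 = 1) = -10 (attained at k = 1)
  C[0][1] = min over k of (A[0][0] + B[0][1] = 8 + -2 = 6, A[0][1] + B[1][1] = -5 + 6 = 1, A[0][2] + B[2][1] = 6 + -5 = 1) = 1 (attained at k = 1)
  C[0][2] = min over k of (A[0][0] + B[0][2] = 8 + 5 = 13, A[0][1] + B[1][2] = -5 + 1 = -4, A[0][2] + B[2][2] = 6 + 1 = 7) = -4 (attained at k = 1)
  C[1][0] = min over k of (A[1][0] + B[0][0] = -4 + 2 = -2, A[1][1] + B[1][0] = 1 + -5 = -4, A[1][2] + B[2][0] = 7 + -5 = 2) = -4 (attained at k = 1)
  C[1][1] = min over k of (A[1][0] + B[0][1] = -4 + -2 = -6, A[1][1] + B[1][1] = 1 + 6 = 7, A[1][2] + B[2][1] = 7 + -5 = 2) = -6 (attained at k = 0)
  C[1][2] = min over k of (A[1][0] + B[0][2] = -4 + 5 = 1, A[1][1] + B[1][2] = 1 + 1 = 2, A[1][2] + B[2][2] = 7 + 1 = 8) = 1 (attained at k = 0)
  C[2][0] = min over k of (A[2][0] + B[0][0] = 10 + 2 = 12, A[2][1] + B[1][0] = -4 + -5 = -9, A[2][2] + B[2][0] = -3 + -5 = -8) = -9 (attained at k = 1)
  C[2][1] = min over k of (A[2][0] + B[0][1] = 10 + -2 = 8, A[2][1] + B[1][1] = -4 + 6 = 2, A[2][2] + B[2][1] = -3 + -5 = -8) = -8 (attained at k = 2)
  C[2][2] = min over k of (A[2][0] + B[0][2] = 10 + 5 = 15, A[2][1] + B[1][2] = -4 + 1 = -3, A[2][2] + B[2][2] = -3 + 1 = -2) = -3 (attained at k = 1)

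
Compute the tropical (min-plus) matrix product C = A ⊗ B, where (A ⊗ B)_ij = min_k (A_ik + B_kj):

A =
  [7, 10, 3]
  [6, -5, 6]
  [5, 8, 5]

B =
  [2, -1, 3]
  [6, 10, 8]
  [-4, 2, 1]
A ⊗ B =
  [-1, 5, 4]
  [1, 5, 3]
  [1, 4, 6]

Apply the min-plus product entry-by-entry:
  C[0][0] = min over k of (A[0][0] + B[0][0] = 7 + 2 = 9, A[0][1] + B[1][0] = 10 + 6 = 16, A[0][2] + B[2][0] = 3 + -4 = -1) = -1 (attained at k = 2)
  C[0][1] = min over k of (A[0][0] + B[0][1] = 7 + -1 = 6, A[0][1] + B[1][1] = 10 + 10 = 20, A[0][2] + B[2][1] = 3 + 2 = 5) = 5 (attained at k = 2)
  C[0][2] = min over k of (A[0][0] + B[0][2] = 7 + 3 = 10, A[0][1] + B[1][2] = 10 + 8 = 18, A[0][2] + B[2][2] = 3 + 1 = 4) = 4 (attained at k = 2)
  C[1][0] = min over k of (A[1][0] + B[0][0] = 6 + 2 = 8, A[1][1] + B[1][0] = -5 + 6 = 1, A[1][2] + B[2][0] = 6 + -4 = 2) = 1 (attained at k = 1)
  C[1][1] = min over k of (A[1][0] + B[0][1] = 6 + -1 = 5, A[1][1] + B[1][1] = -5 + 10 = 5, A[1][2] + B[2][1] = 6 + 2 = 8) = 5 (attained at k = 0)
  C[1][2] = min over k of (A[1][0] + B[0][2] = 6 + 3 = 9, A[1][1] + B[1][2] = -5 + 8 = 3, A[1][2] + B[2][2] = 6 + 1 = 7) = 3 (attained at k = 1)
  C[2][0] = min over k of (A[2][0] + B[0][0] = 5 + 2 = 7, A[2][1] + B[1][0] = 8 + 6 = 14, A[2][2] + B[2][0] = 5 + -4 = 1) = 1 (attained at k = 2)
  C[2][1] = min over k of (A[2][0] + B[0][1] = 5 + -1 = 4, A[2][1] + B[1][1] = 8 + 10 = 18, A[2][2] + B[2][1] = 5 + 2 = 7) = 4 (attained at k = 0)
  C[2][2] = min over k of (A[2][0] + B[0][2] = 5 + 3 = 8, A[2][1] + B[1][2] = 8 + 8 = 16, A[2][2] + B[2][2] = 5 + 1 = 6) = 6 (attained at k = 2)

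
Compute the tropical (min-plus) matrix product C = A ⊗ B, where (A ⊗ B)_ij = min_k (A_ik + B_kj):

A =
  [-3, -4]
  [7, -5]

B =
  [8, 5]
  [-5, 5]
A ⊗ B =
  [-9, 1]
  [-10, 0]

Apply the min-plus product entry-by-entry:
  C[0][0] = min over k of (A[0][0] + B[0][0] = -3 + 8 = 5, A[0][1] + B[1][0] = -4 + -5 = -9) = -9 (attained at k = 1)
  C[0][1] = min over k of (A[0][0] + B[0][1] = -3 + 5 = 2, A[0][1] + B[1][1] = -4 + 5 = 1) = 1 (attained at k = 1)
  C[1][0] = min over k of (A[1][0] + B[0][0] = 7 + 8 = 15, A[1][1] + B[1][0] = -5 + -5 = -10) = -10 (attained at k = 1)
  C[1][1] = min over k of (A[1][0] + B[0][1] = 7 + 5 = 12, A[1][1] + B[1][1] = -5 + 5 = 0) = 0 (attained at k = 1)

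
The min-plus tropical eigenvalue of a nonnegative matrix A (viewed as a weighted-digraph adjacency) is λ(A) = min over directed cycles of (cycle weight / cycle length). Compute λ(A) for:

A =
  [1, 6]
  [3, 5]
λ(A) = 1

Enumerate directed cycles and compute their means (weight / length). Sample:
  cycle 0 → 0: weight = 1, length = 1, mean = 1/1 ≈ 1.000
  cycle 1 → 1: weight = 5, length = 1, mean = 5/1 ≈ 5.000
  cycle 0 → 1 → 0: weight = 9, length = 2, mean = 9/2 ≈ 4.500
  cycle 1 → 0 → 1: weight = 9, length = 2, mean = 9/2 ≈ 4.500
Minimum mean = 1.000, attained e.g. along the cycle 0 → 0 with weight 1 and length 1. So λ(A) = 1/1 = 1.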